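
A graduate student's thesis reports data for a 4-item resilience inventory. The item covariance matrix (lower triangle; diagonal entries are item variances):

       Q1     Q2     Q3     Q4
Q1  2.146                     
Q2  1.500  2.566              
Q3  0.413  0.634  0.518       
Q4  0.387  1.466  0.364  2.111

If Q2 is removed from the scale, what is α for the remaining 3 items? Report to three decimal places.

Remaining items: Q1, Q3, Q4 (k = 3).
Σσ²ᵢ = 2.146 + 0.518 + 2.111 = 4.775
σ²_total = 4.775 + 2 × 1.164 = 7.103
α (item deleted) = (3/2)·(1 − 4.775/7.103) = 0.492

α = 0.492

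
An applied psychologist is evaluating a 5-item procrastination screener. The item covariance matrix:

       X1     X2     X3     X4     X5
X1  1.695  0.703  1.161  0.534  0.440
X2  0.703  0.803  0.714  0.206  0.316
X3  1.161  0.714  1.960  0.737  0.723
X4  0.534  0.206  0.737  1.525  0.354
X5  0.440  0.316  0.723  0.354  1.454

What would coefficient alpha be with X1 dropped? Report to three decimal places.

Remaining items: X2, X3, X4, X5 (k = 4).
sum of item variances = 0.803 + 1.960 + 1.525 + 1.454 = 5.742
total variance = 5.742 + 2 × 3.050 = 11.842
α (item deleted) = (4/3)·(1 − 5.742/11.842) = 0.687

coefficient alpha = 0.687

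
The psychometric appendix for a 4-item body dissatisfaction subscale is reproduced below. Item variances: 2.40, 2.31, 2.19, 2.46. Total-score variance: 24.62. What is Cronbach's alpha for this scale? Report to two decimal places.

Cronbach's alpha = 0.83

Σσ²ᵢ = 2.40 + 2.31 + 2.19 + 2.46 = 9.36
α = (k/(k−1))·(1 − Σσ²ᵢ/Var(T)) = (4/3)·(1 − 9.36/24.62) = 0.83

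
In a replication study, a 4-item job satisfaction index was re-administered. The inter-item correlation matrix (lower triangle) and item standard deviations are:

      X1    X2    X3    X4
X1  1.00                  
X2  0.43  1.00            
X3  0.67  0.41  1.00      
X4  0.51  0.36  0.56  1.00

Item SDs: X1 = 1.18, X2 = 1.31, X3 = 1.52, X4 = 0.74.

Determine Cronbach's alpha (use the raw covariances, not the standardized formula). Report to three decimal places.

Σσ²ᵢ = 1.18² + 1.31² + 1.52² + 0.74² = 5.9665
Covariances σ_ij = r_ij · s_i · s_j:
  σ(X1,X2) = 0.43 × 1.18 × 1.31 = 0.6647
  σ(X1,X3) = 0.67 × 1.18 × 1.52 = 1.2017
  σ(X1,X4) = 0.51 × 1.18 × 0.74 = 0.4453
  σ(X2,X3) = 0.41 × 1.31 × 1.52 = 0.8164
  σ(X2,X4) = 0.36 × 1.31 × 0.74 = 0.3490
  σ(X3,X4) = 0.56 × 1.52 × 0.74 = 0.6299
σ²_T = Σσ²ᵢ + 2·Σσ_ij = 5.9665 + 2 × 4.1070 = 14.1805
α = (4/3)·(1 − 5.9665/14.1805) = 0.772

Cronbach's alpha = 0.772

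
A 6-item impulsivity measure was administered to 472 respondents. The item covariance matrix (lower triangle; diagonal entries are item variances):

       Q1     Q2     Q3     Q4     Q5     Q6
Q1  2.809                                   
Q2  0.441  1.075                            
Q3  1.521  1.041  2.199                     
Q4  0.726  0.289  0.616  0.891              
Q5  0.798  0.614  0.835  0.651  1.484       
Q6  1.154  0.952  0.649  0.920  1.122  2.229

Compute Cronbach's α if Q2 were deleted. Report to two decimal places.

Remaining items: Q1, Q3, Q4, Q5, Q6 (k = 5).
sum of item variances = 2.809 + 2.199 + 0.891 + 1.484 + 2.229 = 9.612
σ²_total = 9.612 + 2 × 8.992 = 27.596
α (item deleted) = (5/4)·(1 − 9.612/27.596) = 0.81

α = 0.81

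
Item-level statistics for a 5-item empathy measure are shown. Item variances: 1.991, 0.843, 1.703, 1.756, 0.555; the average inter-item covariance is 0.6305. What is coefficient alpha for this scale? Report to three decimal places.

coefficient alpha = 0.810

Σσᵢ² = 1.991 + 0.843 + 1.703 + 1.756 + 0.555 = 6.848
Sum of the 10 distinct covariances = 10 × 0.6305 = 6.3050
Var(T) = Σσᵢ² + 2·Σcov = 6.848 + 2 × 6.3050 = 19.4580
α = (5/4)·(1 − 6.848/19.4580) = 0.810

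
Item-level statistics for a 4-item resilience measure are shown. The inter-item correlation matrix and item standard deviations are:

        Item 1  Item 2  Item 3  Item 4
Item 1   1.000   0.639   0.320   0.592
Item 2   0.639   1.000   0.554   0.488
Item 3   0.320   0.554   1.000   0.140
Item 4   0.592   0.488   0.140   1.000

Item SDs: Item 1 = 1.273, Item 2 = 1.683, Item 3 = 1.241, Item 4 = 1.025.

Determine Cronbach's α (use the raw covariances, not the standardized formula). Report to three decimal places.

Cronbach's α = 0.771

Σσ²ᵢ = 1.273² + 1.683² + 1.241² + 1.025² = 7.0437
Covariances σ_ij = r_ij · s_i · s_j:
  σ(Item 1,Item 2) = 0.639 × 1.273 × 1.683 = 1.3690
  σ(Item 1,Item 3) = 0.320 × 1.273 × 1.241 = 0.5055
  σ(Item 1,Item 4) = 0.592 × 1.273 × 1.025 = 0.7725
  σ(Item 2,Item 3) = 0.554 × 1.683 × 1.241 = 1.1571
  σ(Item 2,Item 4) = 0.488 × 1.683 × 1.025 = 0.8418
  σ(Item 3,Item 4) = 0.140 × 1.241 × 1.025 = 0.1781
σ²_T = Σσ²ᵢ + 2·Σσ_ij = 7.0437 + 2 × 4.8240 = 16.6917
α = (4/3)·(1 − 7.0437/16.6917) = 0.771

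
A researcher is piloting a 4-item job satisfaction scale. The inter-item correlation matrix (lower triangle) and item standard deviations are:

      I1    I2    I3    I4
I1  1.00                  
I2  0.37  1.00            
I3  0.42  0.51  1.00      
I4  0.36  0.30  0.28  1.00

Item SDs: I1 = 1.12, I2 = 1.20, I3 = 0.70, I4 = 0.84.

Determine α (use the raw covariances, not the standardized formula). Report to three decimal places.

α = 0.686

Σσ²ᵢ = 1.12² + 1.20² + 0.70² + 0.84² = 3.8900
Covariances σ_ij = r_ij · s_i · s_j:
  σ(I1,I2) = 0.37 × 1.12 × 1.20 = 0.4973
  σ(I1,I3) = 0.42 × 1.12 × 0.70 = 0.3293
  σ(I1,I4) = 0.36 × 1.12 × 0.84 = 0.3387
  σ(I2,I3) = 0.51 × 1.20 × 0.70 = 0.4284
  σ(I2,I4) = 0.30 × 1.20 × 0.84 = 0.3024
  σ(I3,I4) = 0.28 × 0.70 × 0.84 = 0.1646
σ²_T = Σσ²ᵢ + 2·Σσ_ij = 3.8900 + 2 × 2.0607 = 8.0114
α = (4/3)·(1 − 3.8900/8.0114) = 0.686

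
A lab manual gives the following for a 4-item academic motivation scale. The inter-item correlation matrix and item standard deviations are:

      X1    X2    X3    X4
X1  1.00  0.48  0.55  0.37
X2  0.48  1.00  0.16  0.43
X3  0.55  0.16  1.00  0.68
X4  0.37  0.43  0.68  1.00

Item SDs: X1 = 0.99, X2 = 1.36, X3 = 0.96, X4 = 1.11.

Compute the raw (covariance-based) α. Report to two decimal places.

α = 0.75

Σσ²ᵢ = 0.99² + 1.36² + 0.96² + 1.11² = 4.9834
Covariances σ_ij = r_ij · s_i · s_j:
  σ(X1,X2) = 0.48 × 0.99 × 1.36 = 0.6463
  σ(X1,X3) = 0.55 × 0.99 × 0.96 = 0.5227
  σ(X1,X4) = 0.37 × 0.99 × 1.11 = 0.4066
  σ(X2,X3) = 0.16 × 1.36 × 0.96 = 0.2089
  σ(X2,X4) = 0.43 × 1.36 × 1.11 = 0.6491
  σ(X3,X4) = 0.68 × 0.96 × 1.11 = 0.7246
σ²_T = Σσ²ᵢ + 2·Σσ_ij = 4.9834 + 2 × 3.1582 = 11.2998
α = (4/3)·(1 − 4.9834/11.2998) = 0.75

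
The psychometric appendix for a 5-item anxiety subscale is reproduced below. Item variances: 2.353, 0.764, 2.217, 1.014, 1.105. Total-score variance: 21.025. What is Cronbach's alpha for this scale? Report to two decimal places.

sum of item variances = 2.353 + 0.764 + 2.217 + 1.014 + 1.105 = 7.453
α = (k/(k−1))·(1 − sum of item variances/σ²_total) = (5/4)·(1 − 7.453/21.025) = 0.81

Cronbach's alpha = 0.81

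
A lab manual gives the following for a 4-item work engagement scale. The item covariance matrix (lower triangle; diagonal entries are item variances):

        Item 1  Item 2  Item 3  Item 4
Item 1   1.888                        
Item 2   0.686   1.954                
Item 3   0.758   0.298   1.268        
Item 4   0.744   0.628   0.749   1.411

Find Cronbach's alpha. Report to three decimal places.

Cronbach's alpha = 0.723

sum of item variances = 1.888 + 1.954 + 1.268 + 1.411 = 6.521
Σ_{i<j} σ_ij = 3.863
Var(T) = 6.521 + 2 × 3.863 = 14.247
α = (k/(k−1))·(1 − sum of item variances/Var(T)) = (4/3)·(1 − 6.521/14.247) = 0.723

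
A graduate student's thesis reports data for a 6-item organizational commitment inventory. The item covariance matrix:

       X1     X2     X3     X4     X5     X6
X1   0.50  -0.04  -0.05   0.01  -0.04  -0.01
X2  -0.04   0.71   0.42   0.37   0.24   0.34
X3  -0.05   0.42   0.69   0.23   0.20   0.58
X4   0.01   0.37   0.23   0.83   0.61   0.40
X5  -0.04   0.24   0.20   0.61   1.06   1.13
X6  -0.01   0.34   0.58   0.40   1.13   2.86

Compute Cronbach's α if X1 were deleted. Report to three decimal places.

α = 0.744

Remaining items: X2, X3, X4, X5, X6 (k = 5).
ΣVar(i) = 0.71 + 0.69 + 0.83 + 1.06 + 2.86 = 6.15
σ²_T = 6.15 + 2 × 4.52 = 15.19
α (item deleted) = (5/4)·(1 − 6.15/15.19) = 0.744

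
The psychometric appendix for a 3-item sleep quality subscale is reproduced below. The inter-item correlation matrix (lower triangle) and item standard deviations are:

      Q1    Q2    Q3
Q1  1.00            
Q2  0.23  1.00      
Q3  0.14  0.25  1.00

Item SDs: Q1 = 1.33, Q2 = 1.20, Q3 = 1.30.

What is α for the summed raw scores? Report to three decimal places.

Σσ²ᵢ = 1.33² + 1.20² + 1.30² = 4.8989
Covariances σ_ij = r_ij · s_i · s_j:
  σ(Q1,Q2) = 0.23 × 1.33 × 1.20 = 0.3671
  σ(Q1,Q3) = 0.14 × 1.33 × 1.30 = 0.2421
  σ(Q2,Q3) = 0.25 × 1.20 × 1.30 = 0.3900
σ²_T = Σσ²ᵢ + 2·Σσ_ij = 4.8989 + 2 × 0.9992 = 6.8973
α = (3/2)·(1 − 4.8989/6.8973) = 0.435

α = 0.435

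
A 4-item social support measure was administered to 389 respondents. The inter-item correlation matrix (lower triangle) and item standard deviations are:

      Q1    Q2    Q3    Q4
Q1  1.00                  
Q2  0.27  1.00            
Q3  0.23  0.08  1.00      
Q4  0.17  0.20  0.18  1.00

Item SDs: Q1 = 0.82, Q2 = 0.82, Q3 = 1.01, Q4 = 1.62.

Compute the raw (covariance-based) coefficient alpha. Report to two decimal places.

coefficient alpha = 0.44

Σσ²ᵢ = 0.82² + 0.82² + 1.01² + 1.62² = 4.9893
Covariances σ_ij = r_ij · s_i · s_j:
  σ(Q1,Q2) = 0.27 × 0.82 × 0.82 = 0.1815
  σ(Q1,Q3) = 0.23 × 0.82 × 1.01 = 0.1905
  σ(Q1,Q4) = 0.17 × 0.82 × 1.62 = 0.2258
  σ(Q2,Q3) = 0.08 × 0.82 × 1.01 = 0.0663
  σ(Q2,Q4) = 0.20 × 0.82 × 1.62 = 0.2657
  σ(Q3,Q4) = 0.18 × 1.01 × 1.62 = 0.2945
σ²_T = Σσ²ᵢ + 2·Σσ_ij = 4.9893 + 2 × 1.2243 = 7.4379
α = (4/3)·(1 − 4.9893/7.4379) = 0.44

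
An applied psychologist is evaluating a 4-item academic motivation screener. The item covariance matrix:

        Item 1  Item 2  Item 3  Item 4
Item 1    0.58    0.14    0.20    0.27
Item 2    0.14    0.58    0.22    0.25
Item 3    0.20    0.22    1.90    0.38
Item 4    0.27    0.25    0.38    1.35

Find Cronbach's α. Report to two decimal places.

Σσ²ᵢ = 0.58 + 0.58 + 1.90 + 1.35 = 4.41
Sum of the distinct covariances = 1.46
σ²_total = 4.41 + 2 × 1.46 = 7.33
α = (k/(k−1))·(1 − Σσ²ᵢ/σ²_total) = (4/3)·(1 − 4.41/7.33) = 0.53

α = 0.53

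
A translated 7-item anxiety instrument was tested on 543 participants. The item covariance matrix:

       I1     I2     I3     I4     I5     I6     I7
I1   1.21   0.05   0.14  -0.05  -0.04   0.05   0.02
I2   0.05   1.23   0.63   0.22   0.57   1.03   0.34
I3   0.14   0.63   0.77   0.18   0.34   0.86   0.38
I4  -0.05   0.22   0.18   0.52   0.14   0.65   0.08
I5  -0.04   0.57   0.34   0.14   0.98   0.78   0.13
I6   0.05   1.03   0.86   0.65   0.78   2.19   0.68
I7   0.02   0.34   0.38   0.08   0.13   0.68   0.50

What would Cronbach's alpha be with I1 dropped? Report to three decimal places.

Remaining items: I2, I3, I4, I5, I6, I7 (k = 6).
Σσᵢ² = 1.23 + 0.77 + 0.52 + 0.98 + 2.19 + 0.50 = 6.19
σ²_total = 6.19 + 2 × 7.01 = 20.21
α (item deleted) = (6/5)·(1 − 6.19/20.21) = 0.832

Cronbach's alpha = 0.832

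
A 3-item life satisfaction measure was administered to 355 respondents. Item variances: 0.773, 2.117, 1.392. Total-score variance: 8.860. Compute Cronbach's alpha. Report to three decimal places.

ΣVar(i) = 0.773 + 2.117 + 1.392 = 4.282
α = (k/(k−1))·(1 − ΣVar(i)/Var(T)) = (3/2)·(1 − 4.282/8.860) = 0.775

α = 0.775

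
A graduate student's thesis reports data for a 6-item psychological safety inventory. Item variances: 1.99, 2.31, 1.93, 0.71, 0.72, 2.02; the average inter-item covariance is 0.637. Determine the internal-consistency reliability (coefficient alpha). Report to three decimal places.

sum of item variances = 1.99 + 2.31 + 1.93 + 0.71 + 0.72 + 2.02 = 9.68
Sum of the 15 distinct covariances = 15 × 0.637 = 9.555
σ²_T = sum of item variances + 2·Σcov = 9.68 + 2 × 9.555 = 28.790
α = (6/5)·(1 − 9.68/28.790) = 0.797

coefficient alpha = 0.797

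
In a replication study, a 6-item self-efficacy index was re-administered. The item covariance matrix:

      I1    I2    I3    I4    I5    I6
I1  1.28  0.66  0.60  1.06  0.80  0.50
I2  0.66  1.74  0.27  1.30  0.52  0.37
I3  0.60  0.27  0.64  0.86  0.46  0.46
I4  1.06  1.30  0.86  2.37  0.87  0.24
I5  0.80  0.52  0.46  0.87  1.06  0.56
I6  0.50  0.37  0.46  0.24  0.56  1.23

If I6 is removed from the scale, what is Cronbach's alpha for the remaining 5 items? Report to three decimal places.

Remaining items: I1, I2, I3, I4, I5 (k = 5).
ΣVar(i) = 1.28 + 1.74 + 0.64 + 2.37 + 1.06 = 7.09
total variance = 7.09 + 2 × 7.40 = 21.89
α (item deleted) = (5/4)·(1 − 7.09/21.89) = 0.845

Cronbach's alpha = 0.845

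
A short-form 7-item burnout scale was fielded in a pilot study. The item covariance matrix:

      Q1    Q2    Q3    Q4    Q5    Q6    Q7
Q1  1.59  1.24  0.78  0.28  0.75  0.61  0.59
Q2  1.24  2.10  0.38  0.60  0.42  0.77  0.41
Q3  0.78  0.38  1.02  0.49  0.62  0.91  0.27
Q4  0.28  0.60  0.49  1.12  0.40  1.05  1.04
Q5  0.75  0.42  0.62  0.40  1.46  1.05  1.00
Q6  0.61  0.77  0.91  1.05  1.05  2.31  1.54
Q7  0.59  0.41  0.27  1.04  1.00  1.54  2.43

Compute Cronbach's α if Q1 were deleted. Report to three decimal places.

Cronbach's α = 0.813

Remaining items: Q2, Q3, Q4, Q5, Q6, Q7 (k = 6).
sum of item variances = 2.10 + 1.02 + 1.12 + 1.46 + 2.31 + 2.43 = 10.44
σ²_total = 10.44 + 2 × 10.95 = 32.34
α (item deleted) = (6/5)·(1 − 10.44/32.34) = 0.813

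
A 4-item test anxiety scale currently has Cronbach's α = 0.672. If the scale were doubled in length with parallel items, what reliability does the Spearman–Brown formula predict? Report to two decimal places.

Length factor m = 2
α' = m·α / (1 + (m−1)·α)
   = 2 × 0.672 / (1 + (2 − 1) × 0.672)
   = 1.3440 / 1.6720 = 0.80

predicted reliability = 0.80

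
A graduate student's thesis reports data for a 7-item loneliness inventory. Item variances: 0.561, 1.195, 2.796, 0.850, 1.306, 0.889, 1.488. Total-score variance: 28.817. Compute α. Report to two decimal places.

α = 0.80

Σσᵢ² = 0.561 + 1.195 + 2.796 + 0.850 + 1.306 + 0.889 + 1.488 = 9.085
α = (k/(k−1))·(1 − Σσᵢ²/σ²_T) = (7/6)·(1 − 9.085/28.817) = 0.80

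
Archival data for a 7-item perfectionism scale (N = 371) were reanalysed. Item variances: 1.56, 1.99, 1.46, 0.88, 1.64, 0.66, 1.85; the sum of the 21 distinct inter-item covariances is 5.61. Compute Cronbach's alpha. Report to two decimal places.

ΣVar(i) = 1.56 + 1.99 + 1.46 + 0.88 + 1.64 + 0.66 + 1.85 = 10.04
Sum of distinct covariances = 5.61
σ²_total = ΣVar(i) + 2·Σcov = 10.04 + 2 × 5.61 = 21.26
α = (7/6)·(1 − 10.04/21.26) = 0.62

α = 0.62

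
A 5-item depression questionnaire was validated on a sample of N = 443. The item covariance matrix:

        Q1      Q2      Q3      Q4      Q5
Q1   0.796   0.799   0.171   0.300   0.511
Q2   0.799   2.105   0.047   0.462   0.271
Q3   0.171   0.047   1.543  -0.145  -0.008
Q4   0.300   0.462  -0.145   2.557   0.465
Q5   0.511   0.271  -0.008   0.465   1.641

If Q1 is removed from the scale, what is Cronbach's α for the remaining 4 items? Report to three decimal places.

α = 0.290

Remaining items: Q2, Q3, Q4, Q5 (k = 4).
Σσᵢ² = 2.105 + 1.543 + 2.557 + 1.641 = 7.846
total variance = 7.846 + 2 × 1.092 = 10.030
α (item deleted) = (4/3)·(1 − 7.846/10.030) = 0.290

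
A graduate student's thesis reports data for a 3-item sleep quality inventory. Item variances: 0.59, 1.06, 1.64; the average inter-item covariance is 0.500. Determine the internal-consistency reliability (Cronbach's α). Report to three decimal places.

Cronbach's α = 0.715

Σσᵢ² = 0.59 + 1.06 + 1.64 = 3.29
Sum of the 3 distinct covariances = 3 × 0.500 = 1.500
Var(T) = Σσᵢ² + 2·Σcov = 3.29 + 2 × 1.500 = 6.290
α = (3/2)·(1 − 3.29/6.290) = 0.715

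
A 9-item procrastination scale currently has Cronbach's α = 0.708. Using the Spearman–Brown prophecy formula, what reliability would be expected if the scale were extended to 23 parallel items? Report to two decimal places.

predicted reliability = 0.86

Length factor m = 23/9 = 2.5556
α' = m·α / (1 + (m−1)·α)
   = 23/9 × 0.708 / (1 + (23/9 − 1) × 0.708)
   = 1.8093 / 2.1013 = 0.86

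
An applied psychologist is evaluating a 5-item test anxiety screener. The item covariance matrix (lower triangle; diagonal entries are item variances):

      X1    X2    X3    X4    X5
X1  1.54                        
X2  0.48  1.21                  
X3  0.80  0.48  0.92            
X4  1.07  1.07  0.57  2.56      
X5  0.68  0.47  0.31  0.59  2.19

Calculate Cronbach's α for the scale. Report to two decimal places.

sum of item variances = 1.54 + 1.21 + 0.92 + 2.56 + 2.19 = 8.42
Sum of the distinct covariances = 6.52
σ²_total = 8.42 + 2 × 6.52 = 21.46
α = (k/(k−1))·(1 − sum of item variances/σ²_total) = (5/4)·(1 − 8.42/21.46) = 0.76

Cronbach's α = 0.76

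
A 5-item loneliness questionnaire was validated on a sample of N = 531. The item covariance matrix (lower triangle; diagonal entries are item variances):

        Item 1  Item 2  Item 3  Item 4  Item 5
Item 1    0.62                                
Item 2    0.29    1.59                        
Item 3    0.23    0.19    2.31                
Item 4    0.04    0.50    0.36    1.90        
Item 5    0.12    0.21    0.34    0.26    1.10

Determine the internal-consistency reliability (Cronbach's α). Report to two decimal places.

Cronbach's α = 0.50

Σσ²ᵢ = 0.62 + 1.59 + 2.31 + 1.90 + 1.10 = 7.52
Sum of off-diagonal covariances = 2.54
Var(T) = 7.52 + 2 × 2.54 = 12.60
α = (k/(k−1))·(1 − Σσ²ᵢ/Var(T)) = (5/4)·(1 − 7.52/12.60) = 0.50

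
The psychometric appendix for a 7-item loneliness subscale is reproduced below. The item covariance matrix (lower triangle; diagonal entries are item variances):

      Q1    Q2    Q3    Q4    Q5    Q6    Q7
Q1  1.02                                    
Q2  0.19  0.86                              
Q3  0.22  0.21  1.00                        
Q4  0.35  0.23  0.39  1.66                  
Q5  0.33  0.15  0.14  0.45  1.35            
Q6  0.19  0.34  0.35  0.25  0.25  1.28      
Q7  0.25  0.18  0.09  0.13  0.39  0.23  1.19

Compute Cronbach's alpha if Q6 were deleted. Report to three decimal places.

Remaining items: Q1, Q2, Q3, Q4, Q5, Q7 (k = 6).
sum of item variances = 1.02 + 0.86 + 1.00 + 1.66 + 1.35 + 1.19 = 7.08
σ²_total = 7.08 + 2 × 3.70 = 14.48
α (item deleted) = (6/5)·(1 − 7.08/14.48) = 0.613

α = 0.613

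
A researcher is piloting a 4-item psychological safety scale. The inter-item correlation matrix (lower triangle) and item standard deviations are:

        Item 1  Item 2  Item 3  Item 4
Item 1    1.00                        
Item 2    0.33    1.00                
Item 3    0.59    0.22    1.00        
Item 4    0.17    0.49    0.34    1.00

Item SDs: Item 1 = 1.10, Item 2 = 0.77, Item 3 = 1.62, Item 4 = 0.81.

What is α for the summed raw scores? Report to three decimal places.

Σσ²ᵢ = 1.10² + 0.77² + 1.62² + 0.81² = 5.0834
Covariances σ_ij = r_ij · s_i · s_j:
  σ(Item 1,Item 2) = 0.33 × 1.10 × 0.77 = 0.2795
  σ(Item 1,Item 3) = 0.59 × 1.10 × 1.62 = 1.0514
  σ(Item 1,Item 4) = 0.17 × 1.10 × 0.81 = 0.1515
  σ(Item 2,Item 3) = 0.22 × 0.77 × 1.62 = 0.2744
  σ(Item 2,Item 4) = 0.49 × 0.77 × 0.81 = 0.3056
  σ(Item 3,Item 4) = 0.34 × 1.62 × 0.81 = 0.4461
σ²_T = Σσ²ᵢ + 2·Σσ_ij = 5.0834 + 2 × 2.5085 = 10.1004
α = (4/3)·(1 − 5.0834/10.1004) = 0.662

α = 0.662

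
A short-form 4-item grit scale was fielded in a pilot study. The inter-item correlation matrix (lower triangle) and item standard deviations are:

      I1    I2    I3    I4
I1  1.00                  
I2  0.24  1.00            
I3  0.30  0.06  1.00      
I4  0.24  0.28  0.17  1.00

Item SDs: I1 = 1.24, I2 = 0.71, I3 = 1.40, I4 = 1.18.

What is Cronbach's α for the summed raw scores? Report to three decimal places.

α = 0.508

Σσ²ᵢ = 1.24² + 0.71² + 1.40² + 1.18² = 5.3941
Covariances σ_ij = r_ij · s_i · s_j:
  σ(I1,I2) = 0.24 × 1.24 × 0.71 = 0.2113
  σ(I1,I3) = 0.30 × 1.24 × 1.40 = 0.5208
  σ(I1,I4) = 0.24 × 1.24 × 1.18 = 0.3512
  σ(I2,I3) = 0.06 × 0.71 × 1.40 = 0.0596
  σ(I2,I4) = 0.28 × 0.71 × 1.18 = 0.2346
  σ(I3,I4) = 0.17 × 1.40 × 1.18 = 0.2808
σ²_T = Σσ²ᵢ + 2·Σσ_ij = 5.3941 + 2 × 1.6583 = 8.7107
α = (4/3)·(1 − 5.3941/8.7107) = 0.508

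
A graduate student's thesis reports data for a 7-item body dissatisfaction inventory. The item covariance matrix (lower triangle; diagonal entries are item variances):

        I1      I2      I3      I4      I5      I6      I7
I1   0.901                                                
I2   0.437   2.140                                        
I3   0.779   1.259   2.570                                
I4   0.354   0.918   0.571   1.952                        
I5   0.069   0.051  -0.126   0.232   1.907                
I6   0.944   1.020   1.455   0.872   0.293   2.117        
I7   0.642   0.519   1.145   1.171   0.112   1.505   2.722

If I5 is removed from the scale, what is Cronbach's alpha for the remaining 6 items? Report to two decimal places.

α = 0.82

Remaining items: I1, I2, I3, I4, I6, I7 (k = 6).
sum of item variances = 0.901 + 2.140 + 2.570 + 1.952 + 2.117 + 2.722 = 12.402
σ²_total = 12.402 + 2 × 13.591 = 39.584
α (item deleted) = (6/5)·(1 − 12.402/39.584) = 0.82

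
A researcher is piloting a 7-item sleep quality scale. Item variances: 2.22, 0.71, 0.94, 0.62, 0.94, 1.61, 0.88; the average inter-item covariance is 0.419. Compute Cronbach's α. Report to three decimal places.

α = 0.805

Σσᵢ² = 2.22 + 0.71 + 0.94 + 0.62 + 0.94 + 1.61 + 0.88 = 7.92
Sum of the 21 distinct covariances = 21 × 0.419 = 8.799
total variance = Σσᵢ² + 2·Σcov = 7.92 + 2 × 8.799 = 25.518
α = (7/6)·(1 − 7.92/25.518) = 0.805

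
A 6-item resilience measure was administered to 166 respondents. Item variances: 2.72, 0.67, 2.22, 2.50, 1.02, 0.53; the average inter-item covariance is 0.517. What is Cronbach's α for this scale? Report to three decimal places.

α = 0.739

Σσᵢ² = 2.72 + 0.67 + 2.22 + 2.50 + 1.02 + 0.53 = 9.66
Sum of the 15 distinct covariances = 15 × 0.517 = 7.755
σ²_total = Σσᵢ² + 2·Σcov = 9.66 + 2 × 7.755 = 25.170
α = (6/5)·(1 − 9.66/25.170) = 0.739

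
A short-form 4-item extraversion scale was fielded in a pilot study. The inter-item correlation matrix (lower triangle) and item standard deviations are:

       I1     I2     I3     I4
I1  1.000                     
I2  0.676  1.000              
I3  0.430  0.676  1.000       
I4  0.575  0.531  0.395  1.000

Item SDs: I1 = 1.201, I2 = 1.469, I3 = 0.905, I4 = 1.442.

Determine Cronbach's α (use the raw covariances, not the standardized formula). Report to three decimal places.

Σσ²ᵢ = 1.201² + 1.469² + 0.905² + 1.442² = 6.4988
Covariances σ_ij = r_ij · s_i · s_j:
  σ(I1,I2) = 0.676 × 1.201 × 1.469 = 1.1926
  σ(I1,I3) = 0.430 × 1.201 × 0.905 = 0.4674
  σ(I1,I4) = 0.575 × 1.201 × 1.442 = 0.9958
  σ(I2,I3) = 0.676 × 1.469 × 0.905 = 0.8987
  σ(I2,I4) = 0.531 × 1.469 × 1.442 = 1.1248
  σ(I3,I4) = 0.395 × 0.905 × 1.442 = 0.5155
σ²_T = Σσ²ᵢ + 2·Σσ_ij = 6.4988 + 2 × 5.1948 = 16.8884
α = (4/3)·(1 − 6.4988/16.8884) = 0.820

Cronbach's α = 0.820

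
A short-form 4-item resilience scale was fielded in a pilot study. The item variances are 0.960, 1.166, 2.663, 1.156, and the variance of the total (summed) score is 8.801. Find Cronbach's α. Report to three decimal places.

α = 0.433

sum of item variances = 0.960 + 1.166 + 2.663 + 1.156 = 5.945
α = (k/(k−1))·(1 − sum of item variances/σ²_total) = (4/3)·(1 − 5.945/8.801) = 0.433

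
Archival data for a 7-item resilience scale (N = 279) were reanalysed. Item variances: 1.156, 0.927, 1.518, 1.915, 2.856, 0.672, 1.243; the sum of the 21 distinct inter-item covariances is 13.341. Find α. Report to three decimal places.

α = 0.842

Σσ²ᵢ = 1.156 + 0.927 + 1.518 + 1.915 + 2.856 + 0.672 + 1.243 = 10.287
Sum of distinct covariances = 13.341
Var(T) = Σσ²ᵢ + 2·Σcov = 10.287 + 2 × 13.341 = 36.969
α = (7/6)·(1 − 10.287/36.969) = 0.842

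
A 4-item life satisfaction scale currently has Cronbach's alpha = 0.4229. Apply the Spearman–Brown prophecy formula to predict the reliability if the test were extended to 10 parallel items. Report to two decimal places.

Length factor m = 10/4 = 2.5000
α' = m·α / (1 + (m−1)·α)
   = 10/4 × 0.4229 / (1 + (10/4 − 1) × 0.4229)
   = 1.0573 / 1.6343 = 0.65

predicted reliability = 0.65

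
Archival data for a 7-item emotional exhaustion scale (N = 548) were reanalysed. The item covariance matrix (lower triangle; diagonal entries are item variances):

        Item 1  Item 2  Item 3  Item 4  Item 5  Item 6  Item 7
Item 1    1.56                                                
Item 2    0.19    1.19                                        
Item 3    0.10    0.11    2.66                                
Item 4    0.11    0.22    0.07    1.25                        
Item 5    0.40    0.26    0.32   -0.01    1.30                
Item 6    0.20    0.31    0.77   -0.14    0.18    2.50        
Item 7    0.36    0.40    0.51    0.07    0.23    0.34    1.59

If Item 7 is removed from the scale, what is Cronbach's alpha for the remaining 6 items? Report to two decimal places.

Remaining items: Item 1, Item 2, Item 3, Item 4, Item 5, Item 6 (k = 6).
ΣVar(i) = 1.56 + 1.19 + 2.66 + 1.25 + 1.30 + 2.50 = 10.46
σ²_total = 10.46 + 2 × 3.09 = 16.64
α (item deleted) = (6/5)·(1 − 10.46/16.64) = 0.45

α = 0.45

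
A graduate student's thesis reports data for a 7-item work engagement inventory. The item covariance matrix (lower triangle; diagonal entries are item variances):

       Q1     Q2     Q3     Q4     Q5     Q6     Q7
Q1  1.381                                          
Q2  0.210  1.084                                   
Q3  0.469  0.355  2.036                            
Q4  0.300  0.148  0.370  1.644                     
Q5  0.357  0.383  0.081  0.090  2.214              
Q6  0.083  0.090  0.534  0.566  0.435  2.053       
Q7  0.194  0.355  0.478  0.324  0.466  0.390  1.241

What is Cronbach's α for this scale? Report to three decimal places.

Cronbach's α = 0.623

sum of item variances = 1.381 + 1.084 + 2.036 + 1.644 + 2.214 + 2.053 + 1.241 = 11.653
Sum of the distinct covariances = 6.678
Var(T) = 11.653 + 2 × 6.678 = 25.009
α = (k/(k−1))·(1 − sum of item variances/Var(T)) = (7/6)·(1 − 11.653/25.009) = 0.623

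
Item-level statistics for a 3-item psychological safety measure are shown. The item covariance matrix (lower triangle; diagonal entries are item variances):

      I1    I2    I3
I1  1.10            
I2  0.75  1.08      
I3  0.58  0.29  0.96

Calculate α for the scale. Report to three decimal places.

α = 0.762

sum of item variances = 1.10 + 1.08 + 0.96 = 3.14
Sum of off-diagonal covariances = 1.62
σ²_T = 3.14 + 2 × 1.62 = 6.38
α = (k/(k−1))·(1 − sum of item variances/σ²_T) = (3/2)·(1 − 3.14/6.38) = 0.762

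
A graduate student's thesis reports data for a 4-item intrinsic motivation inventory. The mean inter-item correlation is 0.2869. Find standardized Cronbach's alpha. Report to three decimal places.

Standardized α = k·r̄ / (1 + (k−1)·r̄) = 4 × 0.2869 / (1 + 3 × 0.2869)
  = 1.1476 / 1.8607 = 0.617

α = 0.617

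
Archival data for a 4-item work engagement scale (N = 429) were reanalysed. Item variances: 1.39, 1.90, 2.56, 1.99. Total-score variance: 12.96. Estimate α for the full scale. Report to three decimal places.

α = 0.527

Σσ²ᵢ = 1.39 + 1.90 + 2.56 + 1.99 = 7.84
α = (k/(k−1))·(1 − Σσ²ᵢ/Var(T)) = (4/3)·(1 − 7.84/12.96) = 0.527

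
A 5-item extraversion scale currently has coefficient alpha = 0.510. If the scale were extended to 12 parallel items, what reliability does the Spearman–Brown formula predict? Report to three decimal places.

predicted reliability = 0.714

Length factor m = 12/5 = 2.4000
α' = m·α / (1 + (m−1)·α)
   = 12/5 × 0.510 / (1 + (12/5 − 1) × 0.510)
   = 1.2240 / 1.7140 = 0.714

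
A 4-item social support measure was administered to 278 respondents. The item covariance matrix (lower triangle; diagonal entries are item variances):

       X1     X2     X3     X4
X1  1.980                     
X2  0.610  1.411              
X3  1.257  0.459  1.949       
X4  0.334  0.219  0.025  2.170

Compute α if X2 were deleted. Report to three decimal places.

Remaining items: X1, X3, X4 (k = 3).
Σσᵢ² = 1.980 + 1.949 + 2.170 = 6.099
total variance = 6.099 + 2 × 1.616 = 9.331
α (item deleted) = (3/2)·(1 − 6.099/9.331) = 0.520

α = 0.520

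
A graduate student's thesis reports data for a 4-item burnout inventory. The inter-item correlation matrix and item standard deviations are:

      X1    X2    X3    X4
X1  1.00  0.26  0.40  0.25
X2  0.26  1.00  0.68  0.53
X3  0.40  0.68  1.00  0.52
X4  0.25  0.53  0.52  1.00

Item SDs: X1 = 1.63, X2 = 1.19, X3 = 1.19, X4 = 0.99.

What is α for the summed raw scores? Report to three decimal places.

α = 0.727

Σσ²ᵢ = 1.63² + 1.19² + 1.19² + 0.99² = 6.4692
Covariances σ_ij = r_ij · s_i · s_j:
  σ(X1,X2) = 0.26 × 1.63 × 1.19 = 0.5043
  σ(X1,X3) = 0.40 × 1.63 × 1.19 = 0.7759
  σ(X1,X4) = 0.25 × 1.63 × 0.99 = 0.4034
  σ(X2,X3) = 0.68 × 1.19 × 1.19 = 0.9629
  σ(X2,X4) = 0.53 × 1.19 × 0.99 = 0.6244
  σ(X3,X4) = 0.52 × 1.19 × 0.99 = 0.6126
σ²_T = Σσ²ᵢ + 2·Σσ_ij = 6.4692 + 2 × 3.8835 = 14.2362
α = (4/3)·(1 − 6.4692/14.2362) = 0.727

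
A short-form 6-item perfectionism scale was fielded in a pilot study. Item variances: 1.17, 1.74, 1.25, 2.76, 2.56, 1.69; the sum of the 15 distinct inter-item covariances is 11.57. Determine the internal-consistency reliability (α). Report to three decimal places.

α = 0.809

Σσ²ᵢ = 1.17 + 1.74 + 1.25 + 2.76 + 2.56 + 1.69 = 11.17
Sum of distinct covariances = 11.57
σ²_total = Σσ²ᵢ + 2·Σcov = 11.17 + 2 × 11.57 = 34.31
α = (6/5)·(1 − 11.17/34.31) = 0.809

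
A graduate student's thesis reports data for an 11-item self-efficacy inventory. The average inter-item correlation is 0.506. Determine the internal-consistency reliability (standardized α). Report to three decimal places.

Standardized α = k·r̄ / (1 + (k−1)·r̄) = 11 × 0.506 / (1 + 10 × 0.506)
  = 5.5660 / 6.0600 = 0.918

α = 0.918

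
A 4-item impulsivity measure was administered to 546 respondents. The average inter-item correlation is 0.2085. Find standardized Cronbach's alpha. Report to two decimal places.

Standardized α = k·r̄ / (1 + (k−1)·r̄) = 4 × 0.2085 / (1 + 3 × 0.2085)
  = 0.8340 / 1.6255 = 0.51

standardized Cronbach's alpha = 0.51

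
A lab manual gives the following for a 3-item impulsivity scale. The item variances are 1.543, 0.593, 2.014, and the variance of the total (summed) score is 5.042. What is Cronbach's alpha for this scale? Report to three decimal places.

ΣVar(i) = 1.543 + 0.593 + 2.014 = 4.150
α = (k/(k−1))·(1 − ΣVar(i)/total variance) = (3/2)·(1 − 4.150/5.042) = 0.265

Cronbach's alpha = 0.265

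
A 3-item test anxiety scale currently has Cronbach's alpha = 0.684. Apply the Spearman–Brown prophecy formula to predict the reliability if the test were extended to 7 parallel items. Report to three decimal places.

Length factor m = 7/3 = 2.3333
α' = m·α / (1 + (m−1)·α)
   = 7/3 × 0.684 / (1 + (7/3 − 1) × 0.684)
   = 1.5960 / 1.9120 = 0.835

predicted reliability = 0.835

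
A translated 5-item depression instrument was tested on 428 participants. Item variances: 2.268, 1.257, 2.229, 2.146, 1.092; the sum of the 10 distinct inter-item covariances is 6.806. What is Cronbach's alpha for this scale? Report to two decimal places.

α = 0.75

Σσ²ᵢ = 2.268 + 1.257 + 2.229 + 2.146 + 1.092 = 8.992
Sum of distinct covariances = 6.806
total variance = Σσ²ᵢ + 2·Σcov = 8.992 + 2 × 6.806 = 22.604
α = (5/4)·(1 − 8.992/22.604) = 0.75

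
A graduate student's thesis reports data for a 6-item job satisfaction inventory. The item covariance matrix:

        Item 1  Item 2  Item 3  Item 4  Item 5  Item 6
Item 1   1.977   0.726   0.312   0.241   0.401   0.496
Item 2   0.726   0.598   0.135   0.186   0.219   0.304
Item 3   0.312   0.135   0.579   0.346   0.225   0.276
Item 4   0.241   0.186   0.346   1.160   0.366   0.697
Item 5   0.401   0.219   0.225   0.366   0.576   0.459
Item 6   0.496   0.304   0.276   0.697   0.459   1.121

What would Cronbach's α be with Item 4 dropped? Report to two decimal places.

Cronbach's α = 0.74

Remaining items: Item 1, Item 2, Item 3, Item 5, Item 6 (k = 5).
Σσ²ᵢ = 1.977 + 0.598 + 0.579 + 0.576 + 1.121 = 4.851
total variance = 4.851 + 2 × 3.553 = 11.957
α (item deleted) = (5/4)·(1 − 4.851/11.957) = 0.74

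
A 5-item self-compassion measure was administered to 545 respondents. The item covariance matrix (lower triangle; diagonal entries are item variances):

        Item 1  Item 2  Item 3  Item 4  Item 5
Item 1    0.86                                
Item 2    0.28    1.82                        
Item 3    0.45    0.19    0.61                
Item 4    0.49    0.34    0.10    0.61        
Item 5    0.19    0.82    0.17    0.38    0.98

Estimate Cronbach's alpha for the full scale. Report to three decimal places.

Cronbach's alpha = 0.729

sum of item variances = 0.86 + 1.82 + 0.61 + 0.61 + 0.98 = 4.88
Σ_{i<j} σ_ij = 3.41
σ²_total = 4.88 + 2 × 3.41 = 11.70
α = (k/(k−1))·(1 − sum of item variances/σ²_total) = (5/4)·(1 − 4.88/11.70) = 0.729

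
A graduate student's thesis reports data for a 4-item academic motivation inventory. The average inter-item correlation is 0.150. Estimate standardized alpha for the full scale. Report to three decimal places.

standardized alpha = 0.414

Standardized α = k·r̄ / (1 + (k−1)·r̄) = 4 × 0.150 / (1 + 3 × 0.150)
  = 0.6000 / 1.4500 = 0.414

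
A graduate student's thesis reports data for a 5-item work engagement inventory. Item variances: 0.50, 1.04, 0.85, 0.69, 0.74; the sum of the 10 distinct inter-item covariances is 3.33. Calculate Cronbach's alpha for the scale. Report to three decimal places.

ΣVar(i) = 0.50 + 1.04 + 0.85 + 0.69 + 0.74 = 3.82
Sum of distinct covariances = 3.33
total variance = ΣVar(i) + 2·Σcov = 3.82 + 2 × 3.33 = 10.48
α = (5/4)·(1 − 3.82/10.48) = 0.794

Cronbach's alpha = 0.794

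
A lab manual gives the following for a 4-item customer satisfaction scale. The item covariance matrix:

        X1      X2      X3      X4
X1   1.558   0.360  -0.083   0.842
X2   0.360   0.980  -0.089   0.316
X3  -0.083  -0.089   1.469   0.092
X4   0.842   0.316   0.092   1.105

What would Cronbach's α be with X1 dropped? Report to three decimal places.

Cronbach's α = 0.228

Remaining items: X2, X3, X4 (k = 3).
ΣVar(i) = 0.980 + 1.469 + 1.105 = 3.554
total variance = 3.554 + 2 × 0.319 = 4.192
α (item deleted) = (3/2)·(1 − 3.554/4.192) = 0.228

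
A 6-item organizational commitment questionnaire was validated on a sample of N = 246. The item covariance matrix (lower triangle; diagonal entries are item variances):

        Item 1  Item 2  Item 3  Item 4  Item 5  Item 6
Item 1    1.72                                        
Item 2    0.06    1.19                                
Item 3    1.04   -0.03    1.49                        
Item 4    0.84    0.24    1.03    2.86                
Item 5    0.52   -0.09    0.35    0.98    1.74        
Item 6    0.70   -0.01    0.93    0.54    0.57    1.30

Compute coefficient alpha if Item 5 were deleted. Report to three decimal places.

α = 0.694

Remaining items: Item 1, Item 2, Item 3, Item 4, Item 6 (k = 5).
sum of item variances = 1.72 + 1.19 + 1.49 + 2.86 + 1.30 = 8.56
σ²_total = 8.56 + 2 × 5.34 = 19.24
α (item deleted) = (5/4)·(1 − 8.56/19.24) = 0.694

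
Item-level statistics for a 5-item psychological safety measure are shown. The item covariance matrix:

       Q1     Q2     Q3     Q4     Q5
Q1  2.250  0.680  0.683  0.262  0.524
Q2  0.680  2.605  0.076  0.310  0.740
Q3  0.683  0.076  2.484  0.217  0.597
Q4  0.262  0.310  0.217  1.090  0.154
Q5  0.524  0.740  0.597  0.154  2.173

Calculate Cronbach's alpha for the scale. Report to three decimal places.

Σσᵢ² = 2.250 + 2.605 + 2.484 + 1.090 + 2.173 = 10.602
Sum of the distinct covariances = 4.243
total variance = 10.602 + 2 × 4.243 = 19.088
α = (k/(k−1))·(1 − Σσᵢ²/total variance) = (5/4)·(1 − 10.602/19.088) = 0.556

α = 0.556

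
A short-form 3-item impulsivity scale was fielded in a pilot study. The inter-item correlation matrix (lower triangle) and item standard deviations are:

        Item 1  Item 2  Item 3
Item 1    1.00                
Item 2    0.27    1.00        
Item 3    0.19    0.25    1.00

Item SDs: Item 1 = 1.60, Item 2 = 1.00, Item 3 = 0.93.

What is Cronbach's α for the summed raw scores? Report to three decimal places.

Cronbach's α = 0.450

Σσ²ᵢ = 1.60² + 1.00² + 0.93² = 4.4249
Covariances σ_ij = r_ij · s_i · s_j:
  σ(Item 1,Item 2) = 0.27 × 1.60 × 1.00 = 0.4320
  σ(Item 1,Item 3) = 0.19 × 1.60 × 0.93 = 0.2827
  σ(Item 2,Item 3) = 0.25 × 1.00 × 0.93 = 0.2325
σ²_T = Σσ²ᵢ + 2·Σσ_ij = 4.4249 + 2 × 0.9472 = 6.3193
α = (3/2)·(1 − 4.4249/6.3193) = 0.450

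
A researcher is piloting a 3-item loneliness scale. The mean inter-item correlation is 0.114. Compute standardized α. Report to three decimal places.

standardized α = 0.279

Standardized α = k·r̄ / (1 + (k−1)·r̄) = 3 × 0.114 / (1 + 2 × 0.114)
  = 0.3420 / 1.2280 = 0.279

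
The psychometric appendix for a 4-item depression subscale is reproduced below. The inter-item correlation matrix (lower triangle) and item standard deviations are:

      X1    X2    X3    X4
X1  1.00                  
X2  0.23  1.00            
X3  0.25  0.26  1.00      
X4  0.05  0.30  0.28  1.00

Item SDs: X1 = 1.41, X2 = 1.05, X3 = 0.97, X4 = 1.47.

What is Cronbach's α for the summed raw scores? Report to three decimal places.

Σσ²ᵢ = 1.41² + 1.05² + 0.97² + 1.47² = 6.1924
Covariances σ_ij = r_ij · s_i · s_j:
  σ(X1,X2) = 0.23 × 1.41 × 1.05 = 0.3405
  σ(X1,X3) = 0.25 × 1.41 × 0.97 = 0.3419
  σ(X1,X4) = 0.05 × 1.41 × 1.47 = 0.1036
  σ(X2,X3) = 0.26 × 1.05 × 0.97 = 0.2648
  σ(X2,X4) = 0.30 × 1.05 × 1.47 = 0.4631
  σ(X3,X4) = 0.28 × 0.97 × 1.47 = 0.3993
σ²_T = Σσ²ᵢ + 2·Σσ_ij = 6.1924 + 2 × 1.9132 = 10.0188
α = (4/3)·(1 − 6.1924/10.0188) = 0.509

α = 0.509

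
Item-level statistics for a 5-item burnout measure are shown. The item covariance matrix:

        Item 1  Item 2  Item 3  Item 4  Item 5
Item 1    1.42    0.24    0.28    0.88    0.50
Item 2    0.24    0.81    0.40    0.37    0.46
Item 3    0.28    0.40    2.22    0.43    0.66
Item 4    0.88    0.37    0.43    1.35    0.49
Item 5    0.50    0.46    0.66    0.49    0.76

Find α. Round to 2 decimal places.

Σσᵢ² = 1.42 + 0.81 + 2.22 + 1.35 + 0.76 = 6.56
Σ_{i<j} σ_ij = 4.71
σ²_total = 6.56 + 2 × 4.71 = 15.98
α = (k/(k−1))·(1 − Σσᵢ²/σ²_total) = (5/4)·(1 − 6.56/15.98) = 0.74

α = 0.74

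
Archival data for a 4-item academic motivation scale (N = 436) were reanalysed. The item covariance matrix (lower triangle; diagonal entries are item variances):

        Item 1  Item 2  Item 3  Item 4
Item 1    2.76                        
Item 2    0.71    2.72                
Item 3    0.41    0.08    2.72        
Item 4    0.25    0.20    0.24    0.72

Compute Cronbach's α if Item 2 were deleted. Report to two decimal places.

Cronbach's α = 0.34

Remaining items: Item 1, Item 3, Item 4 (k = 3).
Σσ²ᵢ = 2.76 + 2.72 + 0.72 = 6.20
σ²_T = 6.20 + 2 × 0.90 = 8.00
α (item deleted) = (3/2)·(1 − 6.20/8.00) = 0.34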